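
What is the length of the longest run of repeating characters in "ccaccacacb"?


Input: "ccaccacacb"
Scanning for longest run:
  Position 1 ('c'): continues run of 'c', length=2
  Position 2 ('a'): new char, reset run to 1
  Position 3 ('c'): new char, reset run to 1
  Position 4 ('c'): continues run of 'c', length=2
  Position 5 ('a'): new char, reset run to 1
  Position 6 ('c'): new char, reset run to 1
  Position 7 ('a'): new char, reset run to 1
  Position 8 ('c'): new char, reset run to 1
  Position 9 ('b'): new char, reset run to 1
Longest run: 'c' with length 2

2


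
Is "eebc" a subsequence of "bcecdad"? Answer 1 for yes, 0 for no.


Check if "eebc" is a subsequence of "bcecdad"
Greedy scan:
  Position 0 ('b'): no match needed
  Position 1 ('c'): no match needed
  Position 2 ('e'): matches sub[0] = 'e'
  Position 3 ('c'): no match needed
  Position 4 ('d'): no match needed
  Position 5 ('a'): no match needed
  Position 6 ('d'): no match needed
Only matched 1/4 characters => not a subsequence

0


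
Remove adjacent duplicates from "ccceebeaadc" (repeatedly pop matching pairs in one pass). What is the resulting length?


Input: ccceebeaadc
Stack-based adjacent duplicate removal:
  Read 'c': push. Stack: c
  Read 'c': matches stack top 'c' => pop. Stack: (empty)
  Read 'c': push. Stack: c
  Read 'e': push. Stack: ce
  Read 'e': matches stack top 'e' => pop. Stack: c
  Read 'b': push. Stack: cb
  Read 'e': push. Stack: cbe
  Read 'a': push. Stack: cbea
  Read 'a': matches stack top 'a' => pop. Stack: cbe
  Read 'd': push. Stack: cbed
  Read 'c': push. Stack: cbedc
Final stack: "cbedc" (length 5)

5


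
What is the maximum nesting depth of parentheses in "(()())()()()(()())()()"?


Input: "(()())()()()(()())()()"
Tracking depth:
  Position 0 '(': depth becomes 1
  Position 1 '(': depth becomes 2
  Position 2 ')': depth becomes 1
  Position 3 '(': depth becomes 2
  Position 4 ')': depth becomes 1
  Position 5 ')': depth becomes 0
  Position 6 '(': depth becomes 1
  Position 7 ')': depth becomes 0
  Position 8 '(': depth becomes 1
  Position 9 ')': depth becomes 0
  Position 10 '(': depth becomes 1
  Position 11 ')': depth becomes 0
  Position 12 '(': depth becomes 1
  Position 13 '(': depth becomes 2
  Position 14 ')': depth becomes 1
  Position 15 '(': depth becomes 2
  Position 16 ')': depth becomes 1
  Position 17 ')': depth becomes 0
  Position 18 '(': depth becomes 1
  Position 19 ')': depth becomes 0
  Position 20 '(': depth becomes 1
  Position 21 ')': depth becomes 0
Maximum depth reached: 2

2


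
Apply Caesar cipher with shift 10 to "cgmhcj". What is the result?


Caesar cipher: shift "cgmhcj" by 10
  'c' (pos 2) + 10 = pos 12 = 'm'
  'g' (pos 6) + 10 = pos 16 = 'q'
  'm' (pos 12) + 10 = pos 22 = 'w'
  'h' (pos 7) + 10 = pos 17 = 'r'
  'c' (pos 2) + 10 = pos 12 = 'm'
  'j' (pos 9) + 10 = pos 19 = 't'
Result: mqwrmt

mqwrmt


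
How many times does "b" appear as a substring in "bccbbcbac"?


Searching for "b" in "bccbbcbac"
Scanning each position:
  Position 0: "b" => MATCH
  Position 1: "c" => no
  Position 2: "c" => no
  Position 3: "b" => MATCH
  Position 4: "b" => MATCH
  Position 5: "c" => no
  Position 6: "b" => MATCH
  Position 7: "a" => no
  Position 8: "c" => no
Total occurrences: 4

4


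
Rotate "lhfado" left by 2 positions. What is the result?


Input: "lhfado", rotate left by 2
First 2 characters: "lh"
Remaining characters: "fado"
Concatenate remaining + first: "fado" + "lh" = "fadolh"

fadolh


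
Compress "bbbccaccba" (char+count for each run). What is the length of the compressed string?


Input: bbbccaccba
Runs:
  'b' x 3 => "b3"
  'c' x 2 => "c2"
  'a' x 1 => "a1"
  'c' x 2 => "c2"
  'b' x 1 => "b1"
  'a' x 1 => "a1"
Compressed: "b3c2a1c2b1a1"
Compressed length: 12

12


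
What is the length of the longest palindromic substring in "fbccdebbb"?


Input: "fbccdebbb"
Checking substrings for palindromes:
  [6:9] "bbb" (len 3) => palindrome
  [2:4] "cc" (len 2) => palindrome
  [6:8] "bb" (len 2) => palindrome
  [7:9] "bb" (len 2) => palindrome
Longest palindromic substring: "bbb" with length 3

3


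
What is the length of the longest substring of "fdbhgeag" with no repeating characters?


Input: "fdbhgeag"
Sliding window (track last position of each char):
  Position 0 ('f'): window [0,0] length 1 -- new best
  Position 1 ('d'): window [0,1] length 2 -- new best
  Position 2 ('b'): window [0,2] length 3 -- new best
  Position 3 ('h'): window [0,3] length 4 -- new best
  Position 4 ('g'): window [0,4] length 5 -- new best
  Position 5 ('e'): window [0,5] length 6 -- new best
  Position 6 ('a'): window [0,6] length 7 -- new best
  Position 7 ('g'): repeat (last at 4), move window start to 5
  Position 7 ('g'): window [5,7] length 3
Longest substring with no repeats: "fdbhgea" with length 7

7


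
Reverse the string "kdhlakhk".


Input: kdhlakhk
Reading characters right to left:
  Position 7: 'k'
  Position 6: 'h'
  Position 5: 'k'
  Position 4: 'a'
  Position 3: 'l'
  Position 2: 'h'
  Position 1: 'd'
  Position 0: 'k'
Reversed: khkalhdk

khkalhdk


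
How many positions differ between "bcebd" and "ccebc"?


Comparing "bcebd" and "ccebc" position by position:
  Position 0: 'b' vs 'c' => DIFFER
  Position 1: 'c' vs 'c' => same
  Position 2: 'e' vs 'e' => same
  Position 3: 'b' vs 'b' => same
  Position 4: 'd' vs 'c' => DIFFER
Positions that differ: 2

2


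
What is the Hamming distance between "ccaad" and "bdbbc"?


Comparing "ccaad" and "bdbbc" position by position:
  Position 0: 'c' vs 'b' => differ
  Position 1: 'c' vs 'd' => differ
  Position 2: 'a' vs 'b' => differ
  Position 3: 'a' vs 'b' => differ
  Position 4: 'd' vs 'c' => differ
Total differences (Hamming distance): 5

5


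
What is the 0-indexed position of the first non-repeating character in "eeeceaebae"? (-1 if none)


Input: eeeceaebae
Character frequencies:
  'a': 2
  'b': 1
  'c': 1
  'e': 6
Scanning left to right for freq == 1:
  Position 0 ('e'): freq=6, skip
  Position 1 ('e'): freq=6, skip
  Position 2 ('e'): freq=6, skip
  Position 3 ('c'): unique! => answer = 3

3


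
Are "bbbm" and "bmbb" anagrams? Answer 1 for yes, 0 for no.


Strings: "bbbm", "bmbb"
Sorted first:  bbbm
Sorted second: bbbm
Sorted forms match => anagrams

1


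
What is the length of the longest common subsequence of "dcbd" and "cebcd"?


LCS of "dcbd" and "cebcd"
DP table:
           c    e    b    c    d
      0    0    0    0    0    0
  d   0    0    0    0    0    1
  c   0    1    1    1    1    1
  b   0    1    1    2    2    2
  d   0    1    1    2    2    3
LCS length = dp[4][5] = 3

3


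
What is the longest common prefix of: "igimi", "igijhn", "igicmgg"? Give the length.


Words: igimi, igijhn, igicmgg
  Position 0: all 'i' => match
  Position 1: all 'g' => match
  Position 2: all 'i' => match
  Position 3: ('m', 'j', 'c') => mismatch, stop
LCP = "igi" (length 3)

3


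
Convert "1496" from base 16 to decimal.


Input: "1496" in base 16
Positional expansion:
  Digit '1' (value 1) x 16^3 = 4096
  Digit '4' (value 4) x 16^2 = 1024
  Digit '9' (value 9) x 16^1 = 144
  Digit '6' (value 6) x 16^0 = 6
Sum = 5270

5270


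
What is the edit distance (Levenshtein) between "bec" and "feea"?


Computing edit distance: "bec" -> "feea"
DP table:
           f    e    e    a
      0    1    2    3    4
  b   1    1    2    3    4
  e   2    2    1    2    3
  c   3    3    2    2    3
Edit distance = dp[3][4] = 3

3


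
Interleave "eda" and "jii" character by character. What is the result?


Interleaving "eda" and "jii":
  Position 0: 'e' from first, 'j' from second => "ej"
  Position 1: 'd' from first, 'i' from second => "di"
  Position 2: 'a' from first, 'i' from second => "ai"
Result: ejdiai

ejdiai


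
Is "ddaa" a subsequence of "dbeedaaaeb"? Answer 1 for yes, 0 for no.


Check if "ddaa" is a subsequence of "dbeedaaaeb"
Greedy scan:
  Position 0 ('d'): matches sub[0] = 'd'
  Position 1 ('b'): no match needed
  Position 2 ('e'): no match needed
  Position 3 ('e'): no match needed
  Position 4 ('d'): matches sub[1] = 'd'
  Position 5 ('a'): matches sub[2] = 'a'
  Position 6 ('a'): matches sub[3] = 'a'
  Position 7 ('a'): no match needed
  Position 8 ('e'): no match needed
  Position 9 ('b'): no match needed
All 4 characters matched => is a subsequence

1


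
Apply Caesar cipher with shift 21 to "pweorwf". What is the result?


Caesar cipher: shift "pweorwf" by 21
  'p' (pos 15) + 21 = pos 10 = 'k'
  'w' (pos 22) + 21 = pos 17 = 'r'
  'e' (pos 4) + 21 = pos 25 = 'z'
  'o' (pos 14) + 21 = pos 9 = 'j'
  'r' (pos 17) + 21 = pos 12 = 'm'
  'w' (pos 22) + 21 = pos 17 = 'r'
  'f' (pos 5) + 21 = pos 0 = 'a'
Result: krzjmra

krzjmra


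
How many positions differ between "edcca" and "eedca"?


Comparing "edcca" and "eedca" position by position:
  Position 0: 'e' vs 'e' => same
  Position 1: 'd' vs 'e' => DIFFER
  Position 2: 'c' vs 'd' => DIFFER
  Position 3: 'c' vs 'c' => same
  Position 4: 'a' vs 'a' => same
Positions that differ: 2

2


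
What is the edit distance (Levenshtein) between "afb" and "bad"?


Computing edit distance: "afb" -> "bad"
DP table:
           b    a    d
      0    1    2    3
  a   1    1    1    2
  f   2    2    2    2
  b   3    2    3    3
Edit distance = dp[3][3] = 3

3


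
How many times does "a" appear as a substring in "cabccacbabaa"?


Searching for "a" in "cabccacbabaa"
Scanning each position:
  Position 0: "c" => no
  Position 1: "a" => MATCH
  Position 2: "b" => no
  Position 3: "c" => no
  Position 4: "c" => no
  Position 5: "a" => MATCH
  Position 6: "c" => no
  Position 7: "b" => no
  Position 8: "a" => MATCH
  Position 9: "b" => no
  Position 10: "a" => MATCH
  Position 11: "a" => MATCH
Total occurrences: 5

5


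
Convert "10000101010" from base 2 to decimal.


Input: "10000101010" in base 2
Positional expansion:
  Digit '1' (value 1) x 2^10 = 1024
  Digit '0' (value 0) x 2^9 = 0
  Digit '0' (value 0) x 2^8 = 0
  Digit '0' (value 0) x 2^7 = 0
  Digit '0' (value 0) x 2^6 = 0
  Digit '1' (value 1) x 2^5 = 32
  Digit '0' (value 0) x 2^4 = 0
  Digit '1' (value 1) x 2^3 = 8
  Digit '0' (value 0) x 2^2 = 0
  Digit '1' (value 1) x 2^1 = 2
  Digit '0' (value 0) x 2^0 = 0
Sum = 1066

1066


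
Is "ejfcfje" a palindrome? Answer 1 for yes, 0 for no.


Input: ejfcfje
Reversed: ejfcfje
  Compare pos 0 ('e') with pos 6 ('e'): match
  Compare pos 1 ('j') with pos 5 ('j'): match
  Compare pos 2 ('f') with pos 4 ('f'): match
Result: palindrome

1


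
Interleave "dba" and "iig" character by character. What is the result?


Interleaving "dba" and "iig":
  Position 0: 'd' from first, 'i' from second => "di"
  Position 1: 'b' from first, 'i' from second => "bi"
  Position 2: 'a' from first, 'g' from second => "ag"
Result: dibiag

dibiag


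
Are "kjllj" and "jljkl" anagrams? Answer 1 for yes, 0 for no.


Strings: "kjllj", "jljkl"
Sorted first:  jjkll
Sorted second: jjkll
Sorted forms match => anagrams

1


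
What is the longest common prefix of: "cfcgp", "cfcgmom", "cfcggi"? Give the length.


Words: cfcgp, cfcgmom, cfcggi
  Position 0: all 'c' => match
  Position 1: all 'f' => match
  Position 2: all 'c' => match
  Position 3: all 'g' => match
  Position 4: ('p', 'm', 'g') => mismatch, stop
LCP = "cfcg" (length 4)

4


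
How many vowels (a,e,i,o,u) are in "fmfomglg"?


Input: fmfomglg
Checking each character:
  'f' at position 0: consonant
  'm' at position 1: consonant
  'f' at position 2: consonant
  'o' at position 3: vowel (running total: 1)
  'm' at position 4: consonant
  'g' at position 5: consonant
  'l' at position 6: consonant
  'g' at position 7: consonant
Total vowels: 1

1


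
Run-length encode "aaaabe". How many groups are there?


Input: aaaabe
Scanning for consecutive runs:
  Group 1: 'a' x 4 (positions 0-3)
  Group 2: 'b' x 1 (positions 4-4)
  Group 3: 'e' x 1 (positions 5-5)
Total groups: 3

3


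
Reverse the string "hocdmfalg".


Input: hocdmfalg
Reading characters right to left:
  Position 8: 'g'
  Position 7: 'l'
  Position 6: 'a'
  Position 5: 'f'
  Position 4: 'm'
  Position 3: 'd'
  Position 2: 'c'
  Position 1: 'o'
  Position 0: 'h'
Reversed: glafmdcoh

glafmdcoh


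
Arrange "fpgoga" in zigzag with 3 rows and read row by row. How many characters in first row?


Zigzag "fpgoga" into 3 rows:
Placing characters:
  'f' => row 0
  'p' => row 1
  'g' => row 2
  'o' => row 1
  'g' => row 0
  'a' => row 1
Rows:
  Row 0: "fg"
  Row 1: "poa"
  Row 2: "g"
First row length: 2

2


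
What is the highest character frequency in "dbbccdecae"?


Input: dbbccdecae
Character counts:
  'a': 1
  'b': 2
  'c': 3
  'd': 2
  'e': 2
Maximum frequency: 3

3


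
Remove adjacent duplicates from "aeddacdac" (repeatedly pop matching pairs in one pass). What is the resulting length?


Input: aeddacdac
Stack-based adjacent duplicate removal:
  Read 'a': push. Stack: a
  Read 'e': push. Stack: ae
  Read 'd': push. Stack: aed
  Read 'd': matches stack top 'd' => pop. Stack: ae
  Read 'a': push. Stack: aea
  Read 'c': push. Stack: aeac
  Read 'd': push. Stack: aeacd
  Read 'a': push. Stack: aeacda
  Read 'c': push. Stack: aeacdac
Final stack: "aeacdac" (length 7)

7


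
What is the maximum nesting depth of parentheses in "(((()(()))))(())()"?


Input: "(((()(()))))(())()"
Tracking depth:
  Position 0 '(': depth becomes 1
  Position 1 '(': depth becomes 2
  Position 2 '(': depth becomes 3
  Position 3 '(': depth becomes 4
  Position 4 ')': depth becomes 3
  Position 5 '(': depth becomes 4
  Position 6 '(': depth becomes 5
  Position 7 ')': depth becomes 4
  Position 8 ')': depth becomes 3
  Position 9 ')': depth becomes 2
  Position 10 ')': depth becomes 1
  Position 11 ')': depth becomes 0
  Position 12 '(': depth becomes 1
  Position 13 '(': depth becomes 2
  Position 14 ')': depth becomes 1
  Position 15 ')': depth becomes 0
  Position 16 '(': depth becomes 1
  Position 17 ')': depth becomes 0
Maximum depth reached: 5

5


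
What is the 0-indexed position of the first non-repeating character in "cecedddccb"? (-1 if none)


Input: cecedddccb
Character frequencies:
  'b': 1
  'c': 4
  'd': 3
  'e': 2
Scanning left to right for freq == 1:
  Position 0 ('c'): freq=4, skip
  Position 1 ('e'): freq=2, skip
  Position 2 ('c'): freq=4, skip
  Position 3 ('e'): freq=2, skip
  Position 4 ('d'): freq=3, skip
  Position 5 ('d'): freq=3, skip
  Position 6 ('d'): freq=3, skip
  Position 7 ('c'): freq=4, skip
  Position 8 ('c'): freq=4, skip
  Position 9 ('b'): unique! => answer = 9

9


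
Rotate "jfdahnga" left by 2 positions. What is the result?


Input: "jfdahnga", rotate left by 2
First 2 characters: "jf"
Remaining characters: "dahnga"
Concatenate remaining + first: "dahnga" + "jf" = "dahngajf"

dahngajf


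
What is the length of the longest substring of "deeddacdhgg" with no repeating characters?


Input: "deeddacdhgg"
Sliding window (track last position of each char):
  Position 0 ('d'): window [0,0] length 1 -- new best
  Position 1 ('e'): window [0,1] length 2 -- new best
  Position 2 ('e'): repeat (last at 1), move window start to 2
  Position 2 ('e'): window [2,2] length 1
  Position 3 ('d'): window [2,3] length 2
  Position 4 ('d'): repeat (last at 3), move window start to 4
  Position 4 ('d'): window [4,4] length 1
  Position 5 ('a'): window [4,5] length 2
  Position 6 ('c'): window [4,6] length 3 -- new best
  Position 7 ('d'): repeat (last at 4), move window start to 5
  Position 7 ('d'): window [5,7] length 3
  Position 8 ('h'): window [5,8] length 4 -- new best
  Position 9 ('g'): window [5,9] length 5 -- new best
  Position 10 ('g'): repeat (last at 9), move window start to 10
  Position 10 ('g'): window [10,10] length 1
Longest substring with no repeats: "acdhg" with length 5

5


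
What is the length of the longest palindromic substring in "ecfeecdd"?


Input: "ecfeecdd"
Checking substrings for palindromes:
  [3:5] "ee" (len 2) => palindrome
  [6:8] "dd" (len 2) => palindrome
Longest palindromic substring: "ee" with length 2

2


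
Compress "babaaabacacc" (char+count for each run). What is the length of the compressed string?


Input: babaaabacacc
Runs:
  'b' x 1 => "b1"
  'a' x 1 => "a1"
  'b' x 1 => "b1"
  'a' x 3 => "a3"
  'b' x 1 => "b1"
  'a' x 1 => "a1"
  'c' x 1 => "c1"
  'a' x 1 => "a1"
  'c' x 2 => "c2"
Compressed: "b1a1b1a3b1a1c1a1c2"
Compressed length: 18

18


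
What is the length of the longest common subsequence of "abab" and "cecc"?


LCS of "abab" and "cecc"
DP table:
           c    e    c    c
      0    0    0    0    0
  a   0    0    0    0    0
  b   0    0    0    0    0
  a   0    0    0    0    0
  b   0    0    0    0    0
LCS length = dp[4][4] = 0

0


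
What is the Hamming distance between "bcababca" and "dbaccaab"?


Comparing "bcababca" and "dbaccaab" position by position:
  Position 0: 'b' vs 'd' => differ
  Position 1: 'c' vs 'b' => differ
  Position 2: 'a' vs 'a' => same
  Position 3: 'b' vs 'c' => differ
  Position 4: 'a' vs 'c' => differ
  Position 5: 'b' vs 'a' => differ
  Position 6: 'c' vs 'a' => differ
  Position 7: 'a' vs 'b' => differ
Total differences (Hamming distance): 7

7


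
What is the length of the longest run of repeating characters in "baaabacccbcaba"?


Input: "baaabacccbcaba"
Scanning for longest run:
  Position 1 ('a'): new char, reset run to 1
  Position 2 ('a'): continues run of 'a', length=2
  Position 3 ('a'): continues run of 'a', length=3
  Position 4 ('b'): new char, reset run to 1
  Position 5 ('a'): new char, reset run to 1
  Position 6 ('c'): new char, reset run to 1
  Position 7 ('c'): continues run of 'c', length=2
  Position 8 ('c'): continues run of 'c', length=3
  Position 9 ('b'): new char, reset run to 1
  Position 10 ('c'): new char, reset run to 1
  Position 11 ('a'): new char, reset run to 1
  Position 12 ('b'): new char, reset run to 1
  Position 13 ('a'): new char, reset run to 1
Longest run: 'a' with length 3

3


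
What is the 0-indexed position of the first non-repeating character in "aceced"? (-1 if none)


Input: aceced
Character frequencies:
  'a': 1
  'c': 2
  'd': 1
  'e': 2
Scanning left to right for freq == 1:
  Position 0 ('a'): unique! => answer = 0

0


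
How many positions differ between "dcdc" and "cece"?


Comparing "dcdc" and "cece" position by position:
  Position 0: 'd' vs 'c' => DIFFER
  Position 1: 'c' vs 'e' => DIFFER
  Position 2: 'd' vs 'c' => DIFFER
  Position 3: 'c' vs 'e' => DIFFER
Positions that differ: 4

4


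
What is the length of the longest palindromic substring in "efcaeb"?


Input: "efcaeb"
Checking substrings for palindromes:
  No multi-char palindromic substrings found
Longest palindromic substring: "e" with length 1

1


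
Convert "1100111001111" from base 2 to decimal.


Input: "1100111001111" in base 2
Positional expansion:
  Digit '1' (value 1) x 2^12 = 4096
  Digit '1' (value 1) x 2^11 = 2048
  Digit '0' (value 0) x 2^10 = 0
  Digit '0' (value 0) x 2^9 = 0
  Digit '1' (value 1) x 2^8 = 256
  Digit '1' (value 1) x 2^7 = 128
  Digit '1' (value 1) x 2^6 = 64
  Digit '0' (value 0) x 2^5 = 0
  Digit '0' (value 0) x 2^4 = 0
  Digit '1' (value 1) x 2^3 = 8
  Digit '1' (value 1) x 2^2 = 4
  Digit '1' (value 1) x 2^1 = 2
  Digit '1' (value 1) x 2^0 = 1
Sum = 6607

6607


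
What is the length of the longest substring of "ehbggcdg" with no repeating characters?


Input: "ehbggcdg"
Sliding window (track last position of each char):
  Position 0 ('e'): window [0,0] length 1 -- new best
  Position 1 ('h'): window [0,1] length 2 -- new best
  Position 2 ('b'): window [0,2] length 3 -- new best
  Position 3 ('g'): window [0,3] length 4 -- new best
  Position 4 ('g'): repeat (last at 3), move window start to 4
  Position 4 ('g'): window [4,4] length 1
  Position 5 ('c'): window [4,5] length 2
  Position 6 ('d'): window [4,6] length 3
  Position 7 ('g'): repeat (last at 4), move window start to 5
  Position 7 ('g'): window [5,7] length 3
Longest substring with no repeats: "ehbg" with length 4

4


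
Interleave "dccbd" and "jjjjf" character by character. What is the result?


Interleaving "dccbd" and "jjjjf":
  Position 0: 'd' from first, 'j' from second => "dj"
  Position 1: 'c' from first, 'j' from second => "cj"
  Position 2: 'c' from first, 'j' from second => "cj"
  Position 3: 'b' from first, 'j' from second => "bj"
  Position 4: 'd' from first, 'f' from second => "df"
Result: djcjcjbjdf

djcjcjbjdf


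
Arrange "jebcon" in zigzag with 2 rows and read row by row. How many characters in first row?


Zigzag "jebcon" into 2 rows:
Placing characters:
  'j' => row 0
  'e' => row 1
  'b' => row 0
  'c' => row 1
  'o' => row 0
  'n' => row 1
Rows:
  Row 0: "jbo"
  Row 1: "ecn"
First row length: 3

3


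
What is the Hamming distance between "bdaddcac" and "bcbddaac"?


Comparing "bdaddcac" and "bcbddaac" position by position:
  Position 0: 'b' vs 'b' => same
  Position 1: 'd' vs 'c' => differ
  Position 2: 'a' vs 'b' => differ
  Position 3: 'd' vs 'd' => same
  Position 4: 'd' vs 'd' => same
  Position 5: 'c' vs 'a' => differ
  Position 6: 'a' vs 'a' => same
  Position 7: 'c' vs 'c' => same
Total differences (Hamming distance): 3

3


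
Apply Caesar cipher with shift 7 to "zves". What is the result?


Caesar cipher: shift "zves" by 7
  'z' (pos 25) + 7 = pos 6 = 'g'
  'v' (pos 21) + 7 = pos 2 = 'c'
  'e' (pos 4) + 7 = pos 11 = 'l'
  's' (pos 18) + 7 = pos 25 = 'z'
Result: gclz

gclz


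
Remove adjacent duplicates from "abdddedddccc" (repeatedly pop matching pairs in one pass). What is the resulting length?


Input: abdddedddccc
Stack-based adjacent duplicate removal:
  Read 'a': push. Stack: a
  Read 'b': push. Stack: ab
  Read 'd': push. Stack: abd
  Read 'd': matches stack top 'd' => pop. Stack: ab
  Read 'd': push. Stack: abd
  Read 'e': push. Stack: abde
  Read 'd': push. Stack: abded
  Read 'd': matches stack top 'd' => pop. Stack: abde
  Read 'd': push. Stack: abded
  Read 'c': push. Stack: abdedc
  Read 'c': matches stack top 'c' => pop. Stack: abded
  Read 'c': push. Stack: abdedc
Final stack: "abdedc" (length 6)

6


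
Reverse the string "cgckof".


Input: cgckof
Reading characters right to left:
  Position 5: 'f'
  Position 4: 'o'
  Position 3: 'k'
  Position 2: 'c'
  Position 1: 'g'
  Position 0: 'c'
Reversed: fokcgc

fokcgc


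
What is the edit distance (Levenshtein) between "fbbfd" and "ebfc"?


Computing edit distance: "fbbfd" -> "ebfc"
DP table:
           e    b    f    c
      0    1    2    3    4
  f   1    1    2    2    3
  b   2    2    1    2    3
  b   3    3    2    2    3
  f   4    4    3    2    3
  d   5    5    4    3    3
Edit distance = dp[5][4] = 3

3


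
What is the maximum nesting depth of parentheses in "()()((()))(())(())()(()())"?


Input: "()()((()))(())(())()(()())"
Tracking depth:
  Position 0 '(': depth becomes 1
  Position 1 ')': depth becomes 0
  Position 2 '(': depth becomes 1
  Position 3 ')': depth becomes 0
  Position 4 '(': depth becomes 1
  Position 5 '(': depth becomes 2
  Position 6 '(': depth becomes 3
  Position 7 ')': depth becomes 2
  Position 8 ')': depth becomes 1
  Position 9 ')': depth becomes 0
  Position 10 '(': depth becomes 1
  Position 11 '(': depth becomes 2
  Position 12 ')': depth becomes 1
  Position 13 ')': depth becomes 0
  Position 14 '(': depth becomes 1
  Position 15 '(': depth becomes 2
  Position 16 ')': depth becomes 1
  Position 17 ')': depth becomes 0
  Position 18 '(': depth becomes 1
  Position 19 ')': depth becomes 0
  Position 20 '(': depth becomes 1
  Position 21 '(': depth becomes 2
  Position 22 ')': depth becomes 1
  Position 23 '(': depth becomes 2
  Position 24 ')': depth becomes 1
  Position 25 ')': depth becomes 0
Maximum depth reached: 3

3


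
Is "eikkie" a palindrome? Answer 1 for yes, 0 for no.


Input: eikkie
Reversed: eikkie
  Compare pos 0 ('e') with pos 5 ('e'): match
  Compare pos 1 ('i') with pos 4 ('i'): match
  Compare pos 2 ('k') with pos 3 ('k'): match
Result: palindrome

1


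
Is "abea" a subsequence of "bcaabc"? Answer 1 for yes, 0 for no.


Check if "abea" is a subsequence of "bcaabc"
Greedy scan:
  Position 0 ('b'): no match needed
  Position 1 ('c'): no match needed
  Position 2 ('a'): matches sub[0] = 'a'
  Position 3 ('a'): no match needed
  Position 4 ('b'): matches sub[1] = 'b'
  Position 5 ('c'): no match needed
Only matched 2/4 characters => not a subsequence

0


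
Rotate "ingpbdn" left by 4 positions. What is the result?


Input: "ingpbdn", rotate left by 4
First 4 characters: "ingp"
Remaining characters: "bdn"
Concatenate remaining + first: "bdn" + "ingp" = "bdningp"

bdningp


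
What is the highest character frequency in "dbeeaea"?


Input: dbeeaea
Character counts:
  'a': 2
  'b': 1
  'd': 1
  'e': 3
Maximum frequency: 3

3


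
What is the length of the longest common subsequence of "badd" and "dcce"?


LCS of "badd" and "dcce"
DP table:
           d    c    c    e
      0    0    0    0    0
  b   0    0    0    0    0
  a   0    0    0    0    0
  d   0    1    1    1    1
  d   0    1    1    1    1
LCS length = dp[4][4] = 1

1


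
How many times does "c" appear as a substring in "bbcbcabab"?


Searching for "c" in "bbcbcabab"
Scanning each position:
  Position 0: "b" => no
  Position 1: "b" => no
  Position 2: "c" => MATCH
  Position 3: "b" => no
  Position 4: "c" => MATCH
  Position 5: "a" => no
  Position 6: "b" => no
  Position 7: "a" => no
  Position 8: "b" => no
Total occurrences: 2

2


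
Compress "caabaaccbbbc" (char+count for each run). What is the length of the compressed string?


Input: caabaaccbbbc
Runs:
  'c' x 1 => "c1"
  'a' x 2 => "a2"
  'b' x 1 => "b1"
  'a' x 2 => "a2"
  'c' x 2 => "c2"
  'b' x 3 => "b3"
  'c' x 1 => "c1"
Compressed: "c1a2b1a2c2b3c1"
Compressed length: 14

14


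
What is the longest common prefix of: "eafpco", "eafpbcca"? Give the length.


Words: eafpco, eafpbcca
  Position 0: all 'e' => match
  Position 1: all 'a' => match
  Position 2: all 'f' => match
  Position 3: all 'p' => match
  Position 4: ('c', 'b') => mismatch, stop
LCP = "eafp" (length 4)

4


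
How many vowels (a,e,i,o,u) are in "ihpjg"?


Input: ihpjg
Checking each character:
  'i' at position 0: vowel (running total: 1)
  'h' at position 1: consonant
  'p' at position 2: consonant
  'j' at position 3: consonant
  'g' at position 4: consonant
Total vowels: 1

1


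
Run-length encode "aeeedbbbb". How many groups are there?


Input: aeeedbbbb
Scanning for consecutive runs:
  Group 1: 'a' x 1 (positions 0-0)
  Group 2: 'e' x 3 (positions 1-3)
  Group 3: 'd' x 1 (positions 4-4)
  Group 4: 'b' x 4 (positions 5-8)
Total groups: 4

4


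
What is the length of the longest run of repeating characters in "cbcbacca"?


Input: "cbcbacca"
Scanning for longest run:
  Position 1 ('b'): new char, reset run to 1
  Position 2 ('c'): new char, reset run to 1
  Position 3 ('b'): new char, reset run to 1
  Position 4 ('a'): new char, reset run to 1
  Position 5 ('c'): new char, reset run to 1
  Position 6 ('c'): continues run of 'c', length=2
  Position 7 ('a'): new char, reset run to 1
Longest run: 'c' with length 2

2


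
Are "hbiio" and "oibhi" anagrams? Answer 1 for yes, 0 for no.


Strings: "hbiio", "oibhi"
Sorted first:  bhiio
Sorted second: bhiio
Sorted forms match => anagrams

1


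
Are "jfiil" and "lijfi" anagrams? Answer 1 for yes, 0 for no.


Strings: "jfiil", "lijfi"
Sorted first:  fiijl
Sorted second: fiijl
Sorted forms match => anagrams

1


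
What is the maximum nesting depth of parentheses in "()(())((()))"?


Input: "()(())((()))"
Tracking depth:
  Position 0 '(': depth becomes 1
  Position 1 ')': depth becomes 0
  Position 2 '(': depth becomes 1
  Position 3 '(': depth becomes 2
  Position 4 ')': depth becomes 1
  Position 5 ')': depth becomes 0
  Position 6 '(': depth becomes 1
  Position 7 '(': depth becomes 2
  Position 8 '(': depth becomes 3
  Position 9 ')': depth becomes 2
  Position 10 ')': depth becomes 1
  Position 11 ')': depth becomes 0
Maximum depth reached: 3

3


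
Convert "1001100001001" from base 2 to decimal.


Input: "1001100001001" in base 2
Positional expansion:
  Digit '1' (value 1) x 2^12 = 4096
  Digit '0' (value 0) x 2^11 = 0
  Digit '0' (value 0) x 2^10 = 0
  Digit '1' (value 1) x 2^9 = 512
  Digit '1' (value 1) x 2^8 = 256
  Digit '0' (value 0) x 2^7 = 0
  Digit '0' (value 0) x 2^6 = 0
  Digit '0' (value 0) x 2^5 = 0
  Digit '0' (value 0) x 2^4 = 0
  Digit '1' (value 1) x 2^3 = 8
  Digit '0' (value 0) x 2^2 = 0
  Digit '0' (value 0) x 2^1 = 0
  Digit '1' (value 1) x 2^0 = 1
Sum = 4873

4873


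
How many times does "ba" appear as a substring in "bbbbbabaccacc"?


Searching for "ba" in "bbbbbabaccacc"
Scanning each position:
  Position 0: "bb" => no
  Position 1: "bb" => no
  Position 2: "bb" => no
  Position 3: "bb" => no
  Position 4: "ba" => MATCH
  Position 5: "ab" => no
  Position 6: "ba" => MATCH
  Position 7: "ac" => no
  Position 8: "cc" => no
  Position 9: "ca" => no
  Position 10: "ac" => no
  Position 11: "cc" => no
Total occurrences: 2

2


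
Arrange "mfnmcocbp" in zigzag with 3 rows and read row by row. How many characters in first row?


Zigzag "mfnmcocbp" into 3 rows:
Placing characters:
  'm' => row 0
  'f' => row 1
  'n' => row 2
  'm' => row 1
  'c' => row 0
  'o' => row 1
  'c' => row 2
  'b' => row 1
  'p' => row 0
Rows:
  Row 0: "mcp"
  Row 1: "fmob"
  Row 2: "nc"
First row length: 3

3


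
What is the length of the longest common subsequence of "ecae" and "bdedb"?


LCS of "ecae" and "bdedb"
DP table:
           b    d    e    d    b
      0    0    0    0    0    0
  e   0    0    0    1    1    1
  c   0    0    0    1    1    1
  a   0    0    0    1    1    1
  e   0    0    0    1    1    1
LCS length = dp[4][5] = 1

1


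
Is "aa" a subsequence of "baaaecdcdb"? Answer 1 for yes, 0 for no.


Check if "aa" is a subsequence of "baaaecdcdb"
Greedy scan:
  Position 0 ('b'): no match needed
  Position 1 ('a'): matches sub[0] = 'a'
  Position 2 ('a'): matches sub[1] = 'a'
  Position 3 ('a'): no match needed
  Position 4 ('e'): no match needed
  Position 5 ('c'): no match needed
  Position 6 ('d'): no match needed
  Position 7 ('c'): no match needed
  Position 8 ('d'): no match needed
  Position 9 ('b'): no match needed
All 2 characters matched => is a subsequence

1


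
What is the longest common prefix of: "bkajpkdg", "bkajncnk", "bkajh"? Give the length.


Words: bkajpkdg, bkajncnk, bkajh
  Position 0: all 'b' => match
  Position 1: all 'k' => match
  Position 2: all 'a' => match
  Position 3: all 'j' => match
  Position 4: ('p', 'n', 'h') => mismatch, stop
LCP = "bkaj" (length 4)

4


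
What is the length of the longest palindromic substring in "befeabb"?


Input: "befeabb"
Checking substrings for palindromes:
  [1:4] "efe" (len 3) => palindrome
  [5:7] "bb" (len 2) => palindrome
Longest palindromic substring: "efe" with length 3

3


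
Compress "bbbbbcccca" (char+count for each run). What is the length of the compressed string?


Input: bbbbbcccca
Runs:
  'b' x 5 => "b5"
  'c' x 4 => "c4"
  'a' x 1 => "a1"
Compressed: "b5c4a1"
Compressed length: 6

6


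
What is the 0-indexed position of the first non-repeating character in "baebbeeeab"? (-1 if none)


Input: baebbeeeab
Character frequencies:
  'a': 2
  'b': 4
  'e': 4
Scanning left to right for freq == 1:
  Position 0 ('b'): freq=4, skip
  Position 1 ('a'): freq=2, skip
  Position 2 ('e'): freq=4, skip
  Position 3 ('b'): freq=4, skip
  Position 4 ('b'): freq=4, skip
  Position 5 ('e'): freq=4, skip
  Position 6 ('e'): freq=4, skip
  Position 7 ('e'): freq=4, skip
  Position 8 ('a'): freq=2, skip
  Position 9 ('b'): freq=4, skip
  No unique character found => answer = -1

-1


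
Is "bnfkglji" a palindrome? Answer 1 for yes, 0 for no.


Input: bnfkglji
Reversed: ijlgkfnb
  Compare pos 0 ('b') with pos 7 ('i'): MISMATCH
  Compare pos 1 ('n') with pos 6 ('j'): MISMATCH
  Compare pos 2 ('f') with pos 5 ('l'): MISMATCH
  Compare pos 3 ('k') with pos 4 ('g'): MISMATCH
Result: not a palindrome

0


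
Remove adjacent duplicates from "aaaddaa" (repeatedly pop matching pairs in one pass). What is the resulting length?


Input: aaaddaa
Stack-based adjacent duplicate removal:
  Read 'a': push. Stack: a
  Read 'a': matches stack top 'a' => pop. Stack: (empty)
  Read 'a': push. Stack: a
  Read 'd': push. Stack: ad
  Read 'd': matches stack top 'd' => pop. Stack: a
  Read 'a': matches stack top 'a' => pop. Stack: (empty)
  Read 'a': push. Stack: a
Final stack: "a" (length 1)

1


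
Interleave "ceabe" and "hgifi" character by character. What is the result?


Interleaving "ceabe" and "hgifi":
  Position 0: 'c' from first, 'h' from second => "ch"
  Position 1: 'e' from first, 'g' from second => "eg"
  Position 2: 'a' from first, 'i' from second => "ai"
  Position 3: 'b' from first, 'f' from second => "bf"
  Position 4: 'e' from first, 'i' from second => "ei"
Result: chegaibfei

chegaibfei


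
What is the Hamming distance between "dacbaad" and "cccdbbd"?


Comparing "dacbaad" and "cccdbbd" position by position:
  Position 0: 'd' vs 'c' => differ
  Position 1: 'a' vs 'c' => differ
  Position 2: 'c' vs 'c' => same
  Position 3: 'b' vs 'd' => differ
  Position 4: 'a' vs 'b' => differ
  Position 5: 'a' vs 'b' => differ
  Position 6: 'd' vs 'd' => same
Total differences (Hamming distance): 5

5


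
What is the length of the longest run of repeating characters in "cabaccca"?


Input: "cabaccca"
Scanning for longest run:
  Position 1 ('a'): new char, reset run to 1
  Position 2 ('b'): new char, reset run to 1
  Position 3 ('a'): new char, reset run to 1
  Position 4 ('c'): new char, reset run to 1
  Position 5 ('c'): continues run of 'c', length=2
  Position 6 ('c'): continues run of 'c', length=3
  Position 7 ('a'): new char, reset run to 1
Longest run: 'c' with length 3

3


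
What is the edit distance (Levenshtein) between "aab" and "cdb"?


Computing edit distance: "aab" -> "cdb"
DP table:
           c    d    b
      0    1    2    3
  a   1    1    2    3
  a   2    2    2    3
  b   3    3    3    2
Edit distance = dp[3][3] = 2

2


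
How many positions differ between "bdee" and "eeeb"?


Comparing "bdee" and "eeeb" position by position:
  Position 0: 'b' vs 'e' => DIFFER
  Position 1: 'd' vs 'e' => DIFFER
  Position 2: 'e' vs 'e' => same
  Position 3: 'e' vs 'b' => DIFFER
Positions that differ: 3

3


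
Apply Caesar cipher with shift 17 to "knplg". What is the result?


Caesar cipher: shift "knplg" by 17
  'k' (pos 10) + 17 = pos 1 = 'b'
  'n' (pos 13) + 17 = pos 4 = 'e'
  'p' (pos 15) + 17 = pos 6 = 'g'
  'l' (pos 11) + 17 = pos 2 = 'c'
  'g' (pos 6) + 17 = pos 23 = 'x'
Result: begcx

begcx


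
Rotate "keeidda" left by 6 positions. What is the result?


Input: "keeidda", rotate left by 6
First 6 characters: "keeidd"
Remaining characters: "a"
Concatenate remaining + first: "a" + "keeidd" = "akeeidd"

akeeidd


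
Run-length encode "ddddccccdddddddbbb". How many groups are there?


Input: ddddccccdddddddbbb
Scanning for consecutive runs:
  Group 1: 'd' x 4 (positions 0-3)
  Group 2: 'c' x 4 (positions 4-7)
  Group 3: 'd' x 7 (positions 8-14)
  Group 4: 'b' x 3 (positions 15-17)
Total groups: 4

4


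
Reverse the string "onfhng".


Input: onfhng
Reading characters right to left:
  Position 5: 'g'
  Position 4: 'n'
  Position 3: 'h'
  Position 2: 'f'
  Position 1: 'n'
  Position 0: 'o'
Reversed: gnhfno

gnhfno


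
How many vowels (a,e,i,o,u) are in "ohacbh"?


Input: ohacbh
Checking each character:
  'o' at position 0: vowel (running total: 1)
  'h' at position 1: consonant
  'a' at position 2: vowel (running total: 2)
  'c' at position 3: consonant
  'b' at position 4: consonant
  'h' at position 5: consonant
Total vowels: 2

2


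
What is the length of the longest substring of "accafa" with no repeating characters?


Input: "accafa"
Sliding window (track last position of each char):
  Position 0 ('a'): window [0,0] length 1 -- new best
  Position 1 ('c'): window [0,1] length 2 -- new best
  Position 2 ('c'): repeat (last at 1), move window start to 2
  Position 2 ('c'): window [2,2] length 1
  Position 3 ('a'): window [2,3] length 2
  Position 4 ('f'): window [2,4] length 3 -- new best
  Position 5 ('a'): repeat (last at 3), move window start to 4
  Position 5 ('a'): window [4,5] length 2
Longest substring with no repeats: "caf" with length 3

3


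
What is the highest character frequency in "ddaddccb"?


Input: ddaddccb
Character counts:
  'a': 1
  'b': 1
  'c': 2
  'd': 4
Maximum frequency: 4

4


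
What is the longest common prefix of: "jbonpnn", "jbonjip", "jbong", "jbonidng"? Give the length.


Words: jbonpnn, jbonjip, jbong, jbonidng
  Position 0: all 'j' => match
  Position 1: all 'b' => match
  Position 2: all 'o' => match
  Position 3: all 'n' => match
  Position 4: ('p', 'j', 'g', 'i') => mismatch, stop
LCP = "jbon" (length 4)

4


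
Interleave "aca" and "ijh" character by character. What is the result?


Interleaving "aca" and "ijh":
  Position 0: 'a' from first, 'i' from second => "ai"
  Position 1: 'c' from first, 'j' from second => "cj"
  Position 2: 'a' from first, 'h' from second => "ah"
Result: aicjah

aicjah


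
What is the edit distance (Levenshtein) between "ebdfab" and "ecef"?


Computing edit distance: "ebdfab" -> "ecef"
DP table:
           e    c    e    f
      0    1    2    3    4
  e   1    0    1    2    3
  b   2    1    1    2    3
  d   3    2    2    2    3
  f   4    3    3    3    2
  a   5    4    4    4    3
  b   6    5    5    5    4
Edit distance = dp[6][4] = 4

4


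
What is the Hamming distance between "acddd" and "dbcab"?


Comparing "acddd" and "dbcab" position by position:
  Position 0: 'a' vs 'd' => differ
  Position 1: 'c' vs 'b' => differ
  Position 2: 'd' vs 'c' => differ
  Position 3: 'd' vs 'a' => differ
  Position 4: 'd' vs 'b' => differ
Total differences (Hamming distance): 5

5


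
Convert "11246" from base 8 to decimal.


Input: "11246" in base 8
Positional expansion:
  Digit '1' (value 1) x 8^4 = 4096
  Digit '1' (value 1) x 8^3 = 512
  Digit '2' (value 2) x 8^2 = 128
  Digit '4' (value 4) x 8^1 = 32
  Digit '6' (value 6) x 8^0 = 6
Sum = 4774

4774


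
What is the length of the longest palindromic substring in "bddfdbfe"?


Input: "bddfdbfe"
Checking substrings for palindromes:
  [2:5] "dfd" (len 3) => palindrome
  [1:3] "dd" (len 2) => palindrome
Longest palindromic substring: "dfd" with length 3

3


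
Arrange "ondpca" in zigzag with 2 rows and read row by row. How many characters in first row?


Zigzag "ondpca" into 2 rows:
Placing characters:
  'o' => row 0
  'n' => row 1
  'd' => row 0
  'p' => row 1
  'c' => row 0
  'a' => row 1
Rows:
  Row 0: "odc"
  Row 1: "npa"
First row length: 3

3


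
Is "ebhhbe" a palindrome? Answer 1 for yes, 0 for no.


Input: ebhhbe
Reversed: ebhhbe
  Compare pos 0 ('e') with pos 5 ('e'): match
  Compare pos 1 ('b') with pos 4 ('b'): match
  Compare pos 2 ('h') with pos 3 ('h'): match
Result: palindrome

1


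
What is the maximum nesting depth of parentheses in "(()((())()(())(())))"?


Input: "(()((())()(())(())))"
Tracking depth:
  Position 0 '(': depth becomes 1
  Position 1 '(': depth becomes 2
  Position 2 ')': depth becomes 1
  Position 3 '(': depth becomes 2
  Position 4 '(': depth becomes 3
  Position 5 '(': depth becomes 4
  Position 6 ')': depth becomes 3
  Position 7 ')': depth becomes 2
  Position 8 '(': depth becomes 3
  Position 9 ')': depth becomes 2
  Position 10 '(': depth becomes 3
  Position 11 '(': depth becomes 4
  Position 12 ')': depth becomes 3
  Position 13 ')': depth becomes 2
  Position 14 '(': depth becomes 3
  Position 15 '(': depth becomes 4
  Position 16 ')': depth becomes 3
  Position 17 ')': depth becomes 2
  Position 18 ')': depth becomes 1
  Position 19 ')': depth becomes 0
Maximum depth reached: 4

4
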